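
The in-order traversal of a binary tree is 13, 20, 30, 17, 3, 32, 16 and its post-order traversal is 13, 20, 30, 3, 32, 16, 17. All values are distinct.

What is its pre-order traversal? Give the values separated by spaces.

17 30 20 13 16 32 3

The last element of post-order is the root; it splits in-order into left and right subtrees.
Root 17: left subtree has 3 nodes {13, 20, 30}, right has 3 {3, 32, 16}.
  Root 30: left subtree has 2 nodes {13, 20}, right has 0 { }.
    Root 20: left subtree has 1 node {13}, right has 0 { }.
  Root 16: left subtree has 2 nodes {3, 32}, right has 0 { }.
    Root 32: left subtree has 1 node {3}, right has 0 { }.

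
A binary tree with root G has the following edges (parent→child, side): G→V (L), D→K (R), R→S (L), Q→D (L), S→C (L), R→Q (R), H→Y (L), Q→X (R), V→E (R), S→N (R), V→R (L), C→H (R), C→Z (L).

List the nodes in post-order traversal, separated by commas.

Post-order visits the left subtree, then the right subtree, then the node.
At G: go left to V.
  At V: go left to R.
    At R: go left to S.
      At S: go left to C.
        At C: go left to Z.
          Z is a leaf — visit Z.
        At C: go right to H.
          At H: go left to Y.
            Y is a leaf — visit Y.
          At H: no right child.
          Visit H.
        Visit C.
      At S: go right to N.
        N is a leaf — visit N.
      Visit S.
    At R: go right to Q.
      At Q: go left to D.
        At D: no left child.
        At D: go right to K.
          K is a leaf — visit K.
        Visit D.
      At Q: go right to X.
        X is a leaf — visit X.
      Visit Q.
    Visit R.
  At V: go right to E.
    E is a leaf — visit E.
  Visit V.
At G: no right child.
Visit G.

Z, Y, H, C, N, S, K, D, X, Q, R, E, V, G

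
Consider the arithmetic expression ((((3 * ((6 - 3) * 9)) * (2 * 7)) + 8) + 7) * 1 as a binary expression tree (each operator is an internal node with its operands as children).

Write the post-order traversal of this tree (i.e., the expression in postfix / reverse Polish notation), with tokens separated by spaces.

Post-order on an expression tree gives postfix notation: for each operator, emit left operand, right operand, then the operator.

3 6 3 - 9 * * 2 7 * * 8 + 7 + 1 *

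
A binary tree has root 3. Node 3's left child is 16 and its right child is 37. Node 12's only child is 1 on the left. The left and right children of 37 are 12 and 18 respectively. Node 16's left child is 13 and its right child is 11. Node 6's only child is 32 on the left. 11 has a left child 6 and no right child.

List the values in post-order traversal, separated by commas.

13, 32, 6, 11, 16, 1, 12, 18, 37, 3

Post-order visits the left subtree, then the right subtree, then the node.
At 3: go left to 16.
  At 16: go left to 13.
    13 is a leaf — visit 13.
  At 16: go right to 11.
    At 11: go left to 6.
      At 6: go left to 32.
        32 is a leaf — visit 32.
      At 6: no right child.
      Visit 6.
    At 11: no right child.
    Visit 11.
  Visit 16.
At 3: go right to 37.
  At 37: go left to 12.
    At 12: go left to 1.
      1 is a leaf — visit 1.
    At 12: no right child.
    Visit 12.
  At 37: go right to 18.
    18 is a leaf — visit 18.
  Visit 37.
Visit 3.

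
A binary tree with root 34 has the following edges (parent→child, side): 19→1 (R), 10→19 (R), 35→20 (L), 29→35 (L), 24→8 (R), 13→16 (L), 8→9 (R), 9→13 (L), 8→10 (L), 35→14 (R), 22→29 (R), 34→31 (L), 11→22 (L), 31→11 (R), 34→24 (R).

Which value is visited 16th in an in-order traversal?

In-order visits the left subtree, then the node, then the right subtree.
At 34: go left to 31.
  At 31: no left child.
  Visit 31.
  At 31: go right to 11.
    At 11: go left to 22.
      At 22: no left child.
      Visit 22.
      At 22: go right to 29.
        At 29: go left to 35.
          At 35: go left to 20.
            20 is a leaf — visit 20.
          Visit 35.
          At 35: go right to 14.
            14 is a leaf — visit 14.
        Visit 29.
        At 29: no right child.
    Visit 11.
    At 11: no right child.
Visit 34.
At 34: go right to 24.
  At 24: no left child.
  Visit 24.
  At 24: go right to 8.
    At 8: go left to 10.
      At 10: no left child.
      Visit 10.
      At 10: go right to 19.
        At 19: no left child.
        Visit 19.
        At 19: go right to 1.
          1 is a leaf — visit 1.
    Visit 8.
    At 8: go right to 9.
      At 9: go left to 13.
        At 13: go left to 16.
          16 is a leaf — visit 16.
        Visit 13.
        At 13: no right child.
      Visit 9.
      At 9: no right child.
Full in-order sequence: 31, 22, 20, 35, 14, 29, 11, 34, 24, 10, 19, 1, 8, 16, 13, 9.

9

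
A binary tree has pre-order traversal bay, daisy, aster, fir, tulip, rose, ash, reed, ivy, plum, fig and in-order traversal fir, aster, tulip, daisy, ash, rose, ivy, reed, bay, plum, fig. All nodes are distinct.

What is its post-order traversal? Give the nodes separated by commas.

The first element of pre-order is the root; it splits in-order into left and right subtrees.
Root bay: left subtree has 8 nodes {fir, aster, tulip, daisy, ash, rose, ivy, reed}, right has 2 {plum, fig}.
  Root daisy: left subtree has 3 nodes {fir, aster, tulip}, right has 4 {ash, rose, ivy, reed}.
    Root aster: left subtree has 1 node {fir}, right has 1 {tulip}.
    Root rose: left subtree has 1 node {ash}, right has 2 {ivy, reed}.
      Root reed: left subtree has 1 node {ivy}, right has 0 { }.
  Root plum: left subtree has 0 nodes { }, right has 1 {fig}.

fir, tulip, aster, ash, ivy, reed, rose, daisy, fig, plum, bay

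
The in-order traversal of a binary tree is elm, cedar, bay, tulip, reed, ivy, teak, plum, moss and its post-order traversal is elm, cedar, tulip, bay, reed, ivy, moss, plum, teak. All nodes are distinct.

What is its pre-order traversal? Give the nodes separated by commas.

teak, ivy, reed, bay, cedar, elm, tulip, plum, moss

The last element of post-order is the root; it splits in-order into left and right subtrees.
Root teak: left subtree has 6 nodes {elm, cedar, bay, tulip, reed, ivy}, right has 2 {plum, moss}.
  Root ivy: left subtree has 5 nodes {elm, cedar, bay, tulip, reed}, right has 0 { }.
    Root reed: left subtree has 4 nodes {elm, cedar, bay, tulip}, right has 0 { }.
      Root bay: left subtree has 2 nodes {elm, cedar}, right has 1 {tulip}.
        Root cedar: left subtree has 1 node {elm}, right has 0 { }.
  Root plum: left subtree has 0 nodes { }, right has 1 {moss}.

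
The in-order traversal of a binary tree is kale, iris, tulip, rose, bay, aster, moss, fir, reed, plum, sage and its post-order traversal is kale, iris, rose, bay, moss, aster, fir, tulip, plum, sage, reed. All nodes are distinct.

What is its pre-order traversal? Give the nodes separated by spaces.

reed tulip iris kale fir aster bay rose moss sage plum

The last element of post-order is the root; it splits in-order into left and right subtrees.
Root reed: left subtree has 8 nodes {kale, iris, tulip, rose, bay, aster, moss, fir}, right has 2 {plum, sage}.
  Root tulip: left subtree has 2 nodes {kale, iris}, right has 5 {rose, bay, aster, moss, fir}.
    Root iris: left subtree has 1 node {kale}, right has 0 { }.
    Root fir: left subtree has 4 nodes {rose, bay, aster, moss}, right has 0 { }.
      Root aster: left subtree has 2 nodes {rose, bay}, right has 1 {moss}.
        Root bay: left subtree has 1 node {rose}, right has 0 { }.
  Root sage: left subtree has 1 node {plum}, right has 0 { }.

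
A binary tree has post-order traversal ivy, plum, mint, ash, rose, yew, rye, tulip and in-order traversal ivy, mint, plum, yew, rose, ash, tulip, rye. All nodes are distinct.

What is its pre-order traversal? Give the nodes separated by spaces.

tulip yew mint ivy plum rose ash rye

The last element of post-order is the root; it splits in-order into left and right subtrees.
Root tulip: left subtree has 6 nodes {ivy, mint, plum, yew, rose, ash}, right has 1 {rye}.
  Root yew: left subtree has 3 nodes {ivy, mint, plum}, right has 2 {rose, ash}.
    Root mint: left subtree has 1 node {ivy}, right has 1 {plum}.
    Root rose: left subtree has 0 nodes { }, right has 1 {ash}.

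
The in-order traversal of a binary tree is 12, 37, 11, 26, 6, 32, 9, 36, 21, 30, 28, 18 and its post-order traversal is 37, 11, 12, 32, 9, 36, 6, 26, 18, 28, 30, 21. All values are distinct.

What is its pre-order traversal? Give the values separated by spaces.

The last element of post-order is the root; it splits in-order into left and right subtrees.
Root 21: left subtree has 8 nodes {12, 37, 11, 26, 6, 32, 9, 36}, right has 3 {30, 28, 18}.
  Root 26: left subtree has 3 nodes {12, 37, 11}, right has 4 {6, 32, 9, 36}.
    Root 12: left subtree has 0 nodes { }, right has 2 {37, 11}.
      Root 11: left subtree has 1 node {37}, right has 0 { }.
    Root 6: left subtree has 0 nodes { }, right has 3 {32, 9, 36}.
      Root 36: left subtree has 2 nodes {32, 9}, right has 0 { }.
        Root 9: left subtree has 1 node {32}, right has 0 { }.
  Root 30: left subtree has 0 nodes { }, right has 2 {28, 18}.
    Root 28: left subtree has 0 nodes { }, right has 1 {18}.

21 26 12 11 37 6 36 9 32 30 28 18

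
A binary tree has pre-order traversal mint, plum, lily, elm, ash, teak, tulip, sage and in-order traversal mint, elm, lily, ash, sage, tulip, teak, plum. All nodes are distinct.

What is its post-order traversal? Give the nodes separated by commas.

elm, sage, tulip, teak, ash, lily, plum, mint

The first element of pre-order is the root; it splits in-order into left and right subtrees.
Root mint: left subtree has 0 nodes { }, right has 7 {elm, lily, ash, sage, tulip, teak, plum}.
  Root plum: left subtree has 6 nodes {elm, lily, ash, sage, tulip, teak}, right has 0 { }.
    Root lily: left subtree has 1 node {elm}, right has 4 {ash, sage, tulip, teak}.
      Root ash: left subtree has 0 nodes { }, right has 3 {sage, tulip, teak}.
        Root teak: left subtree has 2 nodes {sage, tulip}, right has 0 { }.
          Root tulip: left subtree has 1 node {sage}, right has 0 { }.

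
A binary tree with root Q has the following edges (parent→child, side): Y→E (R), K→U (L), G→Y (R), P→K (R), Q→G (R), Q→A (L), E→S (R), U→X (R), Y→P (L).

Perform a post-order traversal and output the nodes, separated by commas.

A, X, U, K, P, S, E, Y, G, Q

Post-order visits the left subtree, then the right subtree, then the node.
At Q: go left to A.
  A is a leaf — visit A.
At Q: go right to G.
  At G: no left child.
  At G: go right to Y.
    At Y: go left to P.
      At P: no left child.
      At P: go right to K.
        At K: go left to U.
          At U: no left child.
          At U: go right to X.
            X is a leaf — visit X.
          Visit U.
        At K: no right child.
        Visit K.
      Visit P.
    At Y: go right to E.
      At E: no left child.
      At E: go right to S.
        S is a leaf — visit S.
      Visit E.
    Visit Y.
  Visit G.
Visit Q.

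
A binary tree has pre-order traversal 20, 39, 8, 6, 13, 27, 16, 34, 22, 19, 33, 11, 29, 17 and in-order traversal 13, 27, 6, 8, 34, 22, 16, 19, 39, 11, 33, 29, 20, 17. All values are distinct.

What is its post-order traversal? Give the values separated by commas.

The first element of pre-order is the root; it splits in-order into left and right subtrees.
Root 20: left subtree has 12 nodes {13, 27, 6, 8, 34, 22, 16, 19, 39, 11, 33, 29}, right has 1 {17}.
  Root 39: left subtree has 8 nodes {13, 27, 6, 8, 34, 22, 16, 19}, right has 3 {11, 33, 29}.
    Root 8: left subtree has 3 nodes {13, 27, 6}, right has 4 {34, 22, 16, 19}.
      Root 6: left subtree has 2 nodes {13, 27}, right has 0 { }.
        Root 13: left subtree has 0 nodes { }, right has 1 {27}.
      Root 16: left subtree has 2 nodes {34, 22}, right has 1 {19}.
        Root 34: left subtree has 0 nodes { }, right has 1 {22}.
    Root 33: left subtree has 1 node {11}, right has 1 {29}.

27, 13, 6, 22, 34, 19, 16, 8, 11, 29, 33, 39, 17, 20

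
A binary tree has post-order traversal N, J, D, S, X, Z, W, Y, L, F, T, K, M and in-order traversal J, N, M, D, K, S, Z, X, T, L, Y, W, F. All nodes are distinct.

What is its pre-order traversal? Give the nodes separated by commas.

M, J, N, K, D, T, Z, S, X, F, L, Y, W

The last element of post-order is the root; it splits in-order into left and right subtrees.
Root M: left subtree has 2 nodes {J, N}, right has 10 {D, K, S, Z, X, T, L, Y, W, F}.
  Root J: left subtree has 0 nodes { }, right has 1 {N}.
  Root K: left subtree has 1 node {D}, right has 8 {S, Z, X, T, L, Y, W, F}.
    Root T: left subtree has 3 nodes {S, Z, X}, right has 4 {L, Y, W, F}.
      Root Z: left subtree has 1 node {S}, right has 1 {X}.
      Root F: left subtree has 3 nodes {L, Y, W}, right has 0 { }.
        Root L: left subtree has 0 nodes { }, right has 2 {Y, W}.
          Root Y: left subtree has 0 nodes { }, right has 1 {W}.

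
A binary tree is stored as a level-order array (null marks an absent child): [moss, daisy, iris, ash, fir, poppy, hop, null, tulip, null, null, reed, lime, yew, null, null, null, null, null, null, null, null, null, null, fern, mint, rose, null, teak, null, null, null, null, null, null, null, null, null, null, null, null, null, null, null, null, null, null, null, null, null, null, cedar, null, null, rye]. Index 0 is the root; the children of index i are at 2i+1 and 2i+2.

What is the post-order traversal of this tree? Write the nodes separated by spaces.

tulip ash fir daisy fern reed cedar mint rye rose lime poppy teak yew hop iris moss

Post-order visits the left subtree, then the right subtree, then the node.
At moss: go left to daisy.
  At daisy: go left to ash.
    At ash: no left child.
    At ash: go right to tulip.
      tulip is a leaf — visit tulip.
    Visit ash.
  At daisy: go right to fir.
    fir is a leaf — visit fir.
  Visit daisy.
At moss: go right to iris.
  At iris: go left to poppy.
    At poppy: go left to reed.
      At reed: no left child.
      At reed: go right to fern.
        fern is a leaf — visit fern.
      Visit reed.
    At poppy: go right to lime.
      At lime: go left to mint.
        At mint: go left to cedar.
          cedar is a leaf — visit cedar.
        At mint: no right child.
        Visit mint.
      At lime: go right to rose.
        At rose: no left child.
        At rose: go right to rye.
          rye is a leaf — visit rye.
        Visit rose.
      Visit lime.
    Visit poppy.
  At iris: go right to hop.
    At hop: go left to yew.
      At yew: no left child.
      At yew: go right to teak.
        teak is a leaf — visit teak.
      Visit yew.
    At hop: no right child.
    Visit hop.
  Visit iris.
Visit moss.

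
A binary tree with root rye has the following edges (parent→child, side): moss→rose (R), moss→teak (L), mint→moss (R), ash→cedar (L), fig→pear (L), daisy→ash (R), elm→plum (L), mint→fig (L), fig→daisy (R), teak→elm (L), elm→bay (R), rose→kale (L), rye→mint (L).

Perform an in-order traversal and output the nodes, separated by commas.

In-order visits the left subtree, then the node, then the right subtree.
At rye: go left to mint.
  At mint: go left to fig.
    At fig: go left to pear.
      pear is a leaf — visit pear.
    Visit fig.
    At fig: go right to daisy.
      At daisy: no left child.
      Visit daisy.
      At daisy: go right to ash.
        At ash: go left to cedar.
          cedar is a leaf — visit cedar.
        Visit ash.
        At ash: no right child.
  Visit mint.
  At mint: go right to moss.
    At moss: go left to teak.
      At teak: go left to elm.
        At elm: go left to plum.
          plum is a leaf — visit plum.
        Visit elm.
        At elm: go right to bay.
          bay is a leaf — visit bay.
      Visit teak.
      At teak: no right child.
    Visit moss.
    At moss: go right to rose.
      At rose: go left to kale.
        kale is a leaf — visit kale.
      Visit rose.
      At rose: no right child.
Visit rye.
At rye: no right child.

pear, fig, daisy, cedar, ash, mint, plum, elm, bay, teak, moss, kale, rose, rye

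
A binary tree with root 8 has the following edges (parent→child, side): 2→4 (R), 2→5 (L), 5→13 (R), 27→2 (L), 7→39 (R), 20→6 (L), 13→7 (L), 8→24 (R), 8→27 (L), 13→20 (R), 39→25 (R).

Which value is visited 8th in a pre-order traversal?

25

Pre-order visits the node, then its left subtree, then its right subtree.
Visit 8.
At 8: go left to 27.
  Visit 27.
  At 27: go left to 2.
    Visit 2.
    At 2: go left to 5.
      Visit 5.
      At 5: no left child.
      At 5: go right to 13.
        Visit 13.
        At 13: go left to 7.
          Visit 7.
          At 7: no left child.
          At 7: go right to 39.
            Visit 39.
            At 39: no left child.
            At 39: go right to 25.
              25 is a leaf — visit 25.
        At 13: go right to 20.
          Visit 20.
          At 20: go left to 6.
            6 is a leaf — visit 6.
          At 20: no right child.
    At 2: go right to 4.
      4 is a leaf — visit 4.
  At 27: no right child.
At 8: go right to 24.
  24 is a leaf — visit 24.
Full pre-order sequence: 8, 27, 2, 5, 13, 7, 39, 25, 20, 6, 4, 24.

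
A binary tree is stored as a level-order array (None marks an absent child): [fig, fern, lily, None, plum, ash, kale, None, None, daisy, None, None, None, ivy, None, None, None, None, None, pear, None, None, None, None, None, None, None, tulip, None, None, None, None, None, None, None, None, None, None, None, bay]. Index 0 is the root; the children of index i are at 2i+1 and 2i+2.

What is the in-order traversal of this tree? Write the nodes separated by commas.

fern, bay, pear, daisy, plum, fig, ash, lily, tulip, ivy, kale

In-order visits the left subtree, then the node, then the right subtree.
At fig: go left to fern.
  At fern: no left child.
  Visit fern.
  At fern: go right to plum.
    At plum: go left to daisy.
      At daisy: go left to pear.
        At pear: go left to bay.
          bay is a leaf — visit bay.
        Visit pear.
        At pear: no right child.
      Visit daisy.
      At daisy: no right child.
    Visit plum.
    At plum: no right child.
Visit fig.
At fig: go right to lily.
  At lily: go left to ash.
    ash is a leaf — visit ash.
  Visit lily.
  At lily: go right to kale.
    At kale: go left to ivy.
      At ivy: go left to tulip.
        tulip is a leaf — visit tulip.
      Visit ivy.
      At ivy: no right child.
    Visit kale.
    At kale: no right child.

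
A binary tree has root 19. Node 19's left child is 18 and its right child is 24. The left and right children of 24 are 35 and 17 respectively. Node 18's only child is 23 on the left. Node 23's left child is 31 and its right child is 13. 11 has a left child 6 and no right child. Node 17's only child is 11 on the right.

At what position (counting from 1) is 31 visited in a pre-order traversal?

4

Pre-order visits the node, then its left subtree, then its right subtree.
Visit 19.
At 19: go left to 18.
  Visit 18.
  At 18: go left to 23.
    Visit 23.
    At 23: go left to 31.
      31 is a leaf — visit 31.
    At 23: go right to 13.
      13 is a leaf — visit 13.
  At 18: no right child.
At 19: go right to 24.
  Visit 24.
  At 24: go left to 35.
    35 is a leaf — visit 35.
  At 24: go right to 17.
    Visit 17.
    At 17: no left child.
    At 17: go right to 11.
      Visit 11.
      At 11: go left to 6.
        6 is a leaf — visit 6.
      At 11: no right child.
Full pre-order sequence: 19, 18, 23, 31, 13, 24, 35, 17, 11, 6.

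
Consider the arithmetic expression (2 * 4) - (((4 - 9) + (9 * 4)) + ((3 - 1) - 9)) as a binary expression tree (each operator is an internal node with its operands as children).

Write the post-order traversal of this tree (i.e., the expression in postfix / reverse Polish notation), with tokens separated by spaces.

Post-order on an expression tree gives postfix notation: for each operator, emit left operand, right operand, then the operator.

2 4 * 4 9 - 9 4 * + 3 1 - 9 - + -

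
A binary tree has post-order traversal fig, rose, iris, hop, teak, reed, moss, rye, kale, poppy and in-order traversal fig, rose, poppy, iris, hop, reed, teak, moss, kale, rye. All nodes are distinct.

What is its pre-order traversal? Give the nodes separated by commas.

The last element of post-order is the root; it splits in-order into left and right subtrees.
Root poppy: left subtree has 2 nodes {fig, rose}, right has 7 {iris, hop, reed, teak, moss, kale, rye}.
  Root rose: left subtree has 1 node {fig}, right has 0 { }.
  Root kale: left subtree has 5 nodes {iris, hop, reed, teak, moss}, right has 1 {rye}.
    Root moss: left subtree has 4 nodes {iris, hop, reed, teak}, right has 0 { }.
      Root reed: left subtree has 2 nodes {iris, hop}, right has 1 {teak}.
        Root hop: left subtree has 1 node {iris}, right has 0 { }.

poppy, rose, fig, kale, moss, reed, hop, iris, teak, rye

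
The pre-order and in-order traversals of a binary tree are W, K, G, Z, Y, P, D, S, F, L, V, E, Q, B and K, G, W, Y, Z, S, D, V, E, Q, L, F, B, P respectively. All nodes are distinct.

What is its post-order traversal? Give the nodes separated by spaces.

G K Y S Q E V L B F D P Z W

The first element of pre-order is the root; it splits in-order into left and right subtrees.
Root W: left subtree has 2 nodes {K, G}, right has 11 {Y, Z, S, D, V, E, Q, L, F, B, P}.
  Root K: left subtree has 0 nodes { }, right has 1 {G}.
  Root Z: left subtree has 1 node {Y}, right has 9 {S, D, V, E, Q, L, F, B, P}.
    Root P: left subtree has 8 nodes {S, D, V, E, Q, L, F, B}, right has 0 { }.
      Root D: left subtree has 1 node {S}, right has 6 {V, E, Q, L, F, B}.
        Root F: left subtree has 4 nodes {V, E, Q, L}, right has 1 {B}.
          Root L: left subtree has 3 nodes {V, E, Q}, right has 0 { }.
            Root V: left subtree has 0 nodes { }, right has 2 {E, Q}.
              Root E: left subtree has 0 nodes { }, right has 1 {Q}.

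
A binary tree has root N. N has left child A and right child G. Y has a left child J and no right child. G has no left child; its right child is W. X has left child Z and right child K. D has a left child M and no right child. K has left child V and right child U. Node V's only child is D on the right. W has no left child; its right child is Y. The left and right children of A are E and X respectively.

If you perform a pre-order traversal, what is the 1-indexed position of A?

Pre-order visits the node, then its left subtree, then its right subtree.
Visit N.
At N: go left to A.
  Visit A.
  At A: go left to E.
    E is a leaf — visit E.
  At A: go right to X.
    Visit X.
    At X: go left to Z.
      Z is a leaf — visit Z.
    At X: go right to K.
      Visit K.
      At K: go left to V.
        Visit V.
        At V: no left child.
        At V: go right to D.
          Visit D.
          At D: go left to M.
            M is a leaf — visit M.
          At D: no right child.
      At K: go right to U.
        U is a leaf — visit U.
At N: go right to G.
  Visit G.
  At G: no left child.
  At G: go right to W.
    Visit W.
    At W: no left child.
    At W: go right to Y.
      Visit Y.
      At Y: go left to J.
        J is a leaf — visit J.
      At Y: no right child.
Full pre-order sequence: N, A, E, X, Z, K, V, D, M, U, G, W, Y, J.

2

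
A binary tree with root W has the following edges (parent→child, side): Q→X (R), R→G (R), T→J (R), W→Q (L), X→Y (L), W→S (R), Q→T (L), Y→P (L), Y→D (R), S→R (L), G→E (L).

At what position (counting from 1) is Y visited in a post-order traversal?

5

Post-order visits the left subtree, then the right subtree, then the node.
At W: go left to Q.
  At Q: go left to T.
    At T: no left child.
    At T: go right to J.
      J is a leaf — visit J.
    Visit T.
  At Q: go right to X.
    At X: go left to Y.
      At Y: go left to P.
        P is a leaf — visit P.
      At Y: go right to D.
        D is a leaf — visit D.
      Visit Y.
    At X: no right child.
    Visit X.
  Visit Q.
At W: go right to S.
  At S: go left to R.
    At R: no left child.
    At R: go right to G.
      At G: go left to E.
        E is a leaf — visit E.
      At G: no right child.
      Visit G.
    Visit R.
  At S: no right child.
  Visit S.
Visit W.
Full post-order sequence: J, T, P, D, Y, X, Q, E, G, R, S, W.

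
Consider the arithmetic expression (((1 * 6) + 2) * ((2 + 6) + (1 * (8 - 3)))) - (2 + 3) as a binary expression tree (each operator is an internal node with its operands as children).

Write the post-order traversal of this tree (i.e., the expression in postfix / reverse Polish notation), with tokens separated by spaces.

1 6 * 2 + 2 6 + 1 8 3 - * + * 2 3 + -

Post-order on an expression tree gives postfix notation: for each operator, emit left operand, right operand, then the operator.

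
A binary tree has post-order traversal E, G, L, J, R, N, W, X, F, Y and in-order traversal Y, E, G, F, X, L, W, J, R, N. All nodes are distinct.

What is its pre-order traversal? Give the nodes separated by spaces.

The last element of post-order is the root; it splits in-order into left and right subtrees.
Root Y: left subtree has 0 nodes { }, right has 9 {E, G, F, X, L, W, J, R, N}.
  Root F: left subtree has 2 nodes {E, G}, right has 6 {X, L, W, J, R, N}.
    Root G: left subtree has 1 node {E}, right has 0 { }.
    Root X: left subtree has 0 nodes { }, right has 5 {L, W, J, R, N}.
      Root W: left subtree has 1 node {L}, right has 3 {J, R, N}.
        Root N: left subtree has 2 nodes {J, R}, right has 0 { }.
          Root R: left subtree has 1 node {J}, right has 0 { }.

Y F G E X W L N R J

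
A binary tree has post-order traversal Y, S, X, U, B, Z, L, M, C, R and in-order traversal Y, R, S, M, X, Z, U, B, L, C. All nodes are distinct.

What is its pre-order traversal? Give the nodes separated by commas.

R, Y, C, M, S, L, Z, X, B, U

The last element of post-order is the root; it splits in-order into left and right subtrees.
Root R: left subtree has 1 node {Y}, right has 8 {S, M, X, Z, U, B, L, C}.
  Root C: left subtree has 7 nodes {S, M, X, Z, U, B, L}, right has 0 { }.
    Root M: left subtree has 1 node {S}, right has 5 {X, Z, U, B, L}.
      Root L: left subtree has 4 nodes {X, Z, U, B}, right has 0 { }.
        Root Z: left subtree has 1 node {X}, right has 2 {U, B}.
          Root B: left subtree has 1 node {U}, right has 0 { }.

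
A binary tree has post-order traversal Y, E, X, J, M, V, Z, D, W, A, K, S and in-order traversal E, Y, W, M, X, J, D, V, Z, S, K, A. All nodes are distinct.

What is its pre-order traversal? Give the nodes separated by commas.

S, W, E, Y, D, M, J, X, Z, V, K, A

The last element of post-order is the root; it splits in-order into left and right subtrees.
Root S: left subtree has 9 nodes {E, Y, W, M, X, J, D, V, Z}, right has 2 {K, A}.
  Root W: left subtree has 2 nodes {E, Y}, right has 6 {M, X, J, D, V, Z}.
    Root E: left subtree has 0 nodes { }, right has 1 {Y}.
    Root D: left subtree has 3 nodes {M, X, J}, right has 2 {V, Z}.
      Root M: left subtree has 0 nodes { }, right has 2 {X, J}.
        Root J: left subtree has 1 node {X}, right has 0 { }.
      Root Z: left subtree has 1 node {V}, right has 0 { }.
  Root K: left subtree has 0 nodes { }, right has 1 {A}.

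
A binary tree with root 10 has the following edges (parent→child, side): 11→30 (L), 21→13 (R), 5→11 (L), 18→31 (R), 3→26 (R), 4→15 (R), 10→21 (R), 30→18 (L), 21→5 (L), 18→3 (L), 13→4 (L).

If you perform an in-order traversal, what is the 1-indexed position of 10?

In-order visits the left subtree, then the node, then the right subtree.
At 10: no left child.
Visit 10.
At 10: go right to 21.
  At 21: go left to 5.
    At 5: go left to 11.
      At 11: go left to 30.
        At 30: go left to 18.
          At 18: go left to 3.
            At 3: no left child.
            Visit 3.
            At 3: go right to 26.
              26 is a leaf — visit 26.
          Visit 18.
          At 18: go right to 31.
            31 is a leaf — visit 31.
        Visit 30.
        At 30: no right child.
      Visit 11.
      At 11: no right child.
    Visit 5.
    At 5: no right child.
  Visit 21.
  At 21: go right to 13.
    At 13: go left to 4.
      At 4: no left child.
      Visit 4.
      At 4: go right to 15.
        15 is a leaf — visit 15.
    Visit 13.
    At 13: no right child.
Full in-order sequence: 10, 3, 26, 18, 31, 30, 11, 5, 21, 4, 15, 13.

1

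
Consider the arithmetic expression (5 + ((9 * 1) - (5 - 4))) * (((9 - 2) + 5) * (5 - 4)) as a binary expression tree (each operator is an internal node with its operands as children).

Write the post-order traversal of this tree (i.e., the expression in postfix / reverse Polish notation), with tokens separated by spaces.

Post-order on an expression tree gives postfix notation: for each operator, emit left operand, right operand, then the operator.

5 9 1 * 5 4 - - + 9 2 - 5 + 5 4 - * *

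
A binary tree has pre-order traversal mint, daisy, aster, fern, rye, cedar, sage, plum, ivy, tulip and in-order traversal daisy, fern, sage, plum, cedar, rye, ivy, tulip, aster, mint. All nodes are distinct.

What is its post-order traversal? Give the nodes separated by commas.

plum, sage, cedar, tulip, ivy, rye, fern, aster, daisy, mint

The first element of pre-order is the root; it splits in-order into left and right subtrees.
Root mint: left subtree has 9 nodes {daisy, fern, sage, plum, cedar, rye, ivy, tulip, aster}, right has 0 { }.
  Root daisy: left subtree has 0 nodes { }, right has 8 {fern, sage, plum, cedar, rye, ivy, tulip, aster}.
    Root aster: left subtree has 7 nodes {fern, sage, plum, cedar, rye, ivy, tulip}, right has 0 { }.
      Root fern: left subtree has 0 nodes { }, right has 6 {sage, plum, cedar, rye, ivy, tulip}.
        Root rye: left subtree has 3 nodes {sage, plum, cedar}, right has 2 {ivy, tulip}.
          Root cedar: left subtree has 2 nodes {sage, plum}, right has 0 { }.
            Root sage: left subtree has 0 nodes { }, right has 1 {plum}.
          Root ivy: left subtree has 0 nodes { }, right has 1 {tulip}.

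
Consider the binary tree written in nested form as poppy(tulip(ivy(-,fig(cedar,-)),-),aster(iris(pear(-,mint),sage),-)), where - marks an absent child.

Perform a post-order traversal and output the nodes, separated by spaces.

Post-order visits the left subtree, then the right subtree, then the node.
At poppy: go left to tulip.
  At tulip: go left to ivy.
    At ivy: no left child.
    At ivy: go right to fig.
      At fig: go left to cedar.
        cedar is a leaf — visit cedar.
      At fig: no right child.
      Visit fig.
    Visit ivy.
  At tulip: no right child.
  Visit tulip.
At poppy: go right to aster.
  At aster: go left to iris.
    At iris: go left to pear.
      At pear: no left child.
      At pear: go right to mint.
        mint is a leaf — visit mint.
      Visit pear.
    At iris: go right to sage.
      sage is a leaf — visit sage.
    Visit iris.
  At aster: no right child.
  Visit aster.
Visit poppy.

cedar fig ivy tulip mint pear sage iris aster poppy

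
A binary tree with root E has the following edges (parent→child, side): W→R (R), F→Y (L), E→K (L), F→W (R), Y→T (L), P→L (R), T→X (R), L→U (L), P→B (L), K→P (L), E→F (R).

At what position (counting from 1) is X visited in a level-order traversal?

12

Level-order visits nodes level by level from the root, left to right within each level.
Level 0: E
Level 1: K, F
Level 2: P, Y, W
Level 3: B, L, T, R
Level 4: U, X
Full level-order sequence: E, K, F, P, Y, W, B, L, T, R, U, X.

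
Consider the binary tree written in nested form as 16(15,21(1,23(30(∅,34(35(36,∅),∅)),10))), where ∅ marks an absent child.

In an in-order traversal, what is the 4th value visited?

21

In-order visits the left subtree, then the node, then the right subtree.
At 16: go left to 15.
  15 is a leaf — visit 15.
Visit 16.
At 16: go right to 21.
  At 21: go left to 1.
    1 is a leaf — visit 1.
  Visit 21.
  At 21: go right to 23.
    At 23: go left to 30.
      At 30: no left child.
      Visit 30.
      At 30: go right to 34.
        At 34: go left to 35.
          At 35: go left to 36.
            36 is a leaf — visit 36.
          Visit 35.
          At 35: no right child.
        Visit 34.
        At 34: no right child.
    Visit 23.
    At 23: go right to 10.
      10 is a leaf — visit 10.
Full in-order sequence: 15, 16, 1, 21, 30, 36, 35, 34, 23, 10.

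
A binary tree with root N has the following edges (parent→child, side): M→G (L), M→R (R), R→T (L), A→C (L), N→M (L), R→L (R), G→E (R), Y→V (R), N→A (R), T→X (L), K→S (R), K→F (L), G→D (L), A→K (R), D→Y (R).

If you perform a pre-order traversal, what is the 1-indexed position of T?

Pre-order visits the node, then its left subtree, then its right subtree.
Visit N.
At N: go left to M.
  Visit M.
  At M: go left to G.
    Visit G.
    At G: go left to D.
      Visit D.
      At D: no left child.
      At D: go right to Y.
        Visit Y.
        At Y: no left child.
        At Y: go right to V.
          V is a leaf — visit V.
    At G: go right to E.
      E is a leaf — visit E.
  At M: go right to R.
    Visit R.
    At R: go left to T.
      Visit T.
      At T: go left to X.
        X is a leaf — visit X.
      At T: no right child.
    At R: go right to L.
      L is a leaf — visit L.
At N: go right to A.
  Visit A.
  At A: go left to C.
    C is a leaf — visit C.
  At A: go right to K.
    Visit K.
    At K: go left to F.
      F is a leaf — visit F.
    At K: go right to S.
      S is a leaf — visit S.
Full pre-order sequence: N, M, G, D, Y, V, E, R, T, X, L, A, C, K, F, S.

9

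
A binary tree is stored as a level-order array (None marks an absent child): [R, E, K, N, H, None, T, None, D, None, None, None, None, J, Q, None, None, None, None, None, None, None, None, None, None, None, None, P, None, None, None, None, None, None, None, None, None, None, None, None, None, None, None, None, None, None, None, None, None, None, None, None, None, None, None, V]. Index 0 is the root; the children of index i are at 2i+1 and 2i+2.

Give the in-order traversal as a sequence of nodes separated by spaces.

In-order visits the left subtree, then the node, then the right subtree.
At R: go left to E.
  At E: go left to N.
    At N: no left child.
    Visit N.
    At N: go right to D.
      D is a leaf — visit D.
  Visit E.
  At E: go right to H.
    H is a leaf — visit H.
Visit R.
At R: go right to K.
  At K: no left child.
  Visit K.
  At K: go right to T.
    At T: go left to J.
      At J: go left to P.
        At P: go left to V.
          V is a leaf — visit V.
        Visit P.
        At P: no right child.
      Visit J.
      At J: no right child.
    Visit T.
    At T: go right to Q.
      Q is a leaf — visit Q.

N D E H R K V P J T Q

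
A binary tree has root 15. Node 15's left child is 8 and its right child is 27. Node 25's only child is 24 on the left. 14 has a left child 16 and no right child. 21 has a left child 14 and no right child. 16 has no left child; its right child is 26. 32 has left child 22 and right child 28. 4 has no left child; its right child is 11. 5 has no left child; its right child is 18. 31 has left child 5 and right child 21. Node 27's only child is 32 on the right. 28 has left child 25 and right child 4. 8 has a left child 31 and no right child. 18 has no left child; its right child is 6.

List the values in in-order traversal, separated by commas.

In-order visits the left subtree, then the node, then the right subtree.
At 15: go left to 8.
  At 8: go left to 31.
    At 31: go left to 5.
      At 5: no left child.
      Visit 5.
      At 5: go right to 18.
        At 18: no left child.
        Visit 18.
        At 18: go right to 6.
          6 is a leaf — visit 6.
    Visit 31.
    At 31: go right to 21.
      At 21: go left to 14.
        At 14: go left to 16.
          At 16: no left child.
          Visit 16.
          At 16: go right to 26.
            26 is a leaf — visit 26.
        Visit 14.
        At 14: no right child.
      Visit 21.
      At 21: no right child.
  Visit 8.
  At 8: no right child.
Visit 15.
At 15: go right to 27.
  At 27: no left child.
  Visit 27.
  At 27: go right to 32.
    At 32: go left to 22.
      22 is a leaf — visit 22.
    Visit 32.
    At 32: go right to 28.
      At 28: go left to 25.
        At 25: go left to 24.
          24 is a leaf — visit 24.
        Visit 25.
        At 25: no right child.
      Visit 28.
      At 28: go right to 4.
        At 4: no left child.
        Visit 4.
        At 4: go right to 11.
          11 is a leaf — visit 11.

5, 18, 6, 31, 16, 26, 14, 21, 8, 15, 27, 22, 32, 24, 25, 28, 4, 11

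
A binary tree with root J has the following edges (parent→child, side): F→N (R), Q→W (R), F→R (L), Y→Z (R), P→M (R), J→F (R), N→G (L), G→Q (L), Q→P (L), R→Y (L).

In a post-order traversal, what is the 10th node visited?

Post-order visits the left subtree, then the right subtree, then the node.
At J: no left child.
At J: go right to F.
  At F: go left to R.
    At R: go left to Y.
      At Y: no left child.
      At Y: go right to Z.
        Z is a leaf — visit Z.
      Visit Y.
    At R: no right child.
    Visit R.
  At F: go right to N.
    At N: go left to G.
      At G: go left to Q.
        At Q: go left to P.
          At P: no left child.
          At P: go right to M.
            M is a leaf — visit M.
          Visit P.
        At Q: go right to W.
          W is a leaf — visit W.
        Visit Q.
      At G: no right child.
      Visit G.
    At N: no right child.
    Visit N.
  Visit F.
Visit J.
Full post-order sequence: Z, Y, R, M, P, W, Q, G, N, F, J.

F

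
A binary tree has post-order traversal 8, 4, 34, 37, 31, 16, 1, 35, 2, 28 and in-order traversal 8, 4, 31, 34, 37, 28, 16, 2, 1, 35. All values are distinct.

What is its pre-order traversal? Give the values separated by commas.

28, 31, 4, 8, 37, 34, 2, 16, 35, 1

The last element of post-order is the root; it splits in-order into left and right subtrees.
Root 28: left subtree has 5 nodes {8, 4, 31, 34, 37}, right has 4 {16, 2, 1, 35}.
  Root 31: left subtree has 2 nodes {8, 4}, right has 2 {34, 37}.
    Root 4: left subtree has 1 node {8}, right has 0 { }.
    Root 37: left subtree has 1 node {34}, right has 0 { }.
  Root 2: left subtree has 1 node {16}, right has 2 {1, 35}.
    Root 35: left subtree has 1 node {1}, right has 0 { }.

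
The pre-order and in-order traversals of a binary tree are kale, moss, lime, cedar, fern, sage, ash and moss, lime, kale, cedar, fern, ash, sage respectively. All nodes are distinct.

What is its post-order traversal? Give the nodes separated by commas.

The first element of pre-order is the root; it splits in-order into left and right subtrees.
Root kale: left subtree has 2 nodes {moss, lime}, right has 4 {cedar, fern, ash, sage}.
  Root moss: left subtree has 0 nodes { }, right has 1 {lime}.
  Root cedar: left subtree has 0 nodes { }, right has 3 {fern, ash, sage}.
    Root fern: left subtree has 0 nodes { }, right has 2 {ash, sage}.
      Root sage: left subtree has 1 node {ash}, right has 0 { }.

lime, moss, ash, sage, fern, cedar, kale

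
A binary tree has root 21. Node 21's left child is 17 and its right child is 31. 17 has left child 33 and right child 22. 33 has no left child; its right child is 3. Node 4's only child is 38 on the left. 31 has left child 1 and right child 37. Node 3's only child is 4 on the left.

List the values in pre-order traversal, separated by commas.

Pre-order visits the node, then its left subtree, then its right subtree.
Visit 21.
At 21: go left to 17.
  Visit 17.
  At 17: go left to 33.
    Visit 33.
    At 33: no left child.
    At 33: go right to 3.
      Visit 3.
      At 3: go left to 4.
        Visit 4.
        At 4: go left to 38.
          38 is a leaf — visit 38.
        At 4: no right child.
      At 3: no right child.
  At 17: go right to 22.
    22 is a leaf — visit 22.
At 21: go right to 31.
  Visit 31.
  At 31: go left to 1.
    1 is a leaf — visit 1.
  At 31: go right to 37.
    37 is a leaf — visit 37.

21, 17, 33, 3, 4, 38, 22, 31, 1, 37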